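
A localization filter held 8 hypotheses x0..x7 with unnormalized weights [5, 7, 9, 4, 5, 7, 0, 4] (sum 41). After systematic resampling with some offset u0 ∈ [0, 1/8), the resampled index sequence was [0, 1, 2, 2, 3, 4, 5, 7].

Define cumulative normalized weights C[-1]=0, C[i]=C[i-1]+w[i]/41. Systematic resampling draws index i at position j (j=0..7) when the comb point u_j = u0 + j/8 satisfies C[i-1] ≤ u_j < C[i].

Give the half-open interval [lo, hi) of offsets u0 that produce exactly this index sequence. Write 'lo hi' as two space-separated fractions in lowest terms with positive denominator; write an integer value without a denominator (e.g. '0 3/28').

C = [5/41, 12/41, 21/41, 25/41, 30/41, 37/41, 37/41, 1]
j=0 picked index 0: u0 ∈ [0, 5/41)
j=1 picked index 1: u0 ∈ [-1/328, 55/328)
j=2 picked index 2: u0 ∈ [7/164, 43/164)
j=3 picked index 2: u0 ∈ [-27/328, 45/328)
j=4 picked index 3: u0 ∈ [1/82, 9/82)
j=5 picked index 4: u0 ∈ [-5/328, 35/328)
j=6 picked index 5: u0 ∈ [-3/164, 25/164)
j=7 picked index 7: u0 ∈ [9/328, 1/8)
intersection: [7/164, 35/328)

7/164 35/328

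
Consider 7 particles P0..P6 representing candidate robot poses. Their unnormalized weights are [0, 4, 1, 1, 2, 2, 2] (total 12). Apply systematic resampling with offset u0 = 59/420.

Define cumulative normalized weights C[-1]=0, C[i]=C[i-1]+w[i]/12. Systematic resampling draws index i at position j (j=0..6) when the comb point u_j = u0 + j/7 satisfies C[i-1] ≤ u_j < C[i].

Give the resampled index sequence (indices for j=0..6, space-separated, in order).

C = [0, 1/3, 5/12, 1/2, 2/3, 5/6, 1]
j=0: u_0=59/420 ∈ [0, 1/3) → index 1
j=1: u_1=17/60 ∈ [0, 1/3) → index 1
j=2: u_2=179/420 ∈ [5/12, 1/2) → index 3
j=3: u_3=239/420 ∈ [1/2, 2/3) → index 4
j=4: u_4=299/420 ∈ [2/3, 5/6) → index 5
j=5: u_5=359/420 ∈ [5/6, 1) → index 6
j=6: u_6=419/420 ∈ [5/6, 1) → index 6

1 1 3 4 5 6 6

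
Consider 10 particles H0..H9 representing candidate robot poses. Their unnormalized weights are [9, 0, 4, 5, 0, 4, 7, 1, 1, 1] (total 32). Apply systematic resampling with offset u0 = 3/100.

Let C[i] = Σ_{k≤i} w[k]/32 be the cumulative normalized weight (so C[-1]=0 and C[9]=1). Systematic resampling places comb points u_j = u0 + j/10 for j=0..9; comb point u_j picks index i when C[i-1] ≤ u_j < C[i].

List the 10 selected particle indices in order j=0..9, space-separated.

0 0 0 2 3 3 5 6 6 7

C = [9/32, 9/32, 13/32, 9/16, 9/16, 11/16, 29/32, 15/16, 31/32, 1]
j=0: u_0=3/100 ∈ [0, 9/32) → index 0
j=1: u_1=13/100 ∈ [0, 9/32) → index 0
j=2: u_2=23/100 ∈ [0, 9/32) → index 0
j=3: u_3=33/100 ∈ [9/32, 13/32) → index 2
j=4: u_4=43/100 ∈ [13/32, 9/16) → index 3
j=5: u_5=53/100 ∈ [13/32, 9/16) → index 3
j=6: u_6=63/100 ∈ [9/16, 11/16) → index 5
j=7: u_7=73/100 ∈ [11/16, 29/32) → index 6
j=8: u_8=83/100 ∈ [11/16, 29/32) → index 6
j=9: u_9=93/100 ∈ [29/32, 15/16) → index 7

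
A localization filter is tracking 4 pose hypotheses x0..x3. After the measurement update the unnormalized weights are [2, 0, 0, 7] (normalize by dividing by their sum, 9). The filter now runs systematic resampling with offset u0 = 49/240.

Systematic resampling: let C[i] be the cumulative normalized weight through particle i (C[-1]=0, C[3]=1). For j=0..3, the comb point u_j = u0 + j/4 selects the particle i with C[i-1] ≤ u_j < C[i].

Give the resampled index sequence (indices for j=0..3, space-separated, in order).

0 3 3 3

C = [2/9, 2/9, 2/9, 1]
j=0: u_0=49/240 ∈ [0, 2/9) → index 0
j=1: u_1=109/240 ∈ [2/9, 1) → index 3
j=2: u_2=169/240 ∈ [2/9, 1) → index 3
j=3: u_3=229/240 ∈ [2/9, 1) → index 3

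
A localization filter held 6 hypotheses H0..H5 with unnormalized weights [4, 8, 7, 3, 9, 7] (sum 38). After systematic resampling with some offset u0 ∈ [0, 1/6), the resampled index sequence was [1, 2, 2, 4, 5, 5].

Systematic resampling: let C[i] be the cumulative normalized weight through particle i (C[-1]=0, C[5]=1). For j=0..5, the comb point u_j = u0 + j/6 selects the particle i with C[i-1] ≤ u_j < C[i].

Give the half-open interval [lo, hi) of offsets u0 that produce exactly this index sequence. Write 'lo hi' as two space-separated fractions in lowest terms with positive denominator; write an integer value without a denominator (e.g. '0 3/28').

C = [2/19, 6/19, 1/2, 11/19, 31/38, 1]
j=0 picked index 1: u0 ∈ [2/19, 6/19)
j=1 picked index 2: u0 ∈ [17/114, 1/3)
j=2 picked index 2: u0 ∈ [-1/57, 1/6)
j=3 picked index 4: u0 ∈ [3/38, 6/19)
j=4 picked index 5: u0 ∈ [17/114, 1/3)
j=5 picked index 5: u0 ∈ [-1/57, 1/6)
intersection: [17/114, 1/6)

17/114 1/6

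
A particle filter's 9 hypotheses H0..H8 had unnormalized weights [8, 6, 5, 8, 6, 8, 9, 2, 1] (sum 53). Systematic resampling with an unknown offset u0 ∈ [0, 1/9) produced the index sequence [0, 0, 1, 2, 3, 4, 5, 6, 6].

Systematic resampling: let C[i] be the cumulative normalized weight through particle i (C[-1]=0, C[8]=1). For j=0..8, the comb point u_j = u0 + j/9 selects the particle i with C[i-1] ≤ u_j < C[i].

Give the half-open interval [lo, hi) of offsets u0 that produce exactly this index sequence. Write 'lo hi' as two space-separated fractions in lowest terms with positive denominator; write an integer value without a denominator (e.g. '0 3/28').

0 4/159

C = [8/53, 14/53, 19/53, 27/53, 33/53, 41/53, 50/53, 52/53, 1]
j=0 picked index 0: u0 ∈ [0, 8/53)
j=1 picked index 0: u0 ∈ [-1/9, 19/477)
j=2 picked index 1: u0 ∈ [-34/477, 20/477)
j=3 picked index 2: u0 ∈ [-11/159, 4/159)
j=4 picked index 3: u0 ∈ [-41/477, 31/477)
j=5 picked index 4: u0 ∈ [-22/477, 32/477)
j=6 picked index 5: u0 ∈ [-7/159, 17/159)
j=7 picked index 6: u0 ∈ [-2/477, 79/477)
j=8 picked index 6: u0 ∈ [-55/477, 26/477)
intersection: [0, 4/159)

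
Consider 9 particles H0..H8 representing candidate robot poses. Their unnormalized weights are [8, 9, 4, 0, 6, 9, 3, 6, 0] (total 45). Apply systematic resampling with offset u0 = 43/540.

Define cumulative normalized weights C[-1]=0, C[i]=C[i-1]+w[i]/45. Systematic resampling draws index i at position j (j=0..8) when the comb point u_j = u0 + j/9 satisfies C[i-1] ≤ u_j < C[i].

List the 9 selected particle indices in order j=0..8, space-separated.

0 1 1 2 4 5 5 6 7

C = [8/45, 17/45, 7/15, 7/15, 3/5, 4/5, 13/15, 1, 1]
j=0: u_0=43/540 ∈ [0, 8/45) → index 0
j=1: u_1=103/540 ∈ [8/45, 17/45) → index 1
j=2: u_2=163/540 ∈ [8/45, 17/45) → index 1
j=3: u_3=223/540 ∈ [17/45, 7/15) → index 2
j=4: u_4=283/540 ∈ [7/15, 3/5) → index 4
j=5: u_5=343/540 ∈ [3/5, 4/5) → index 5
j=6: u_6=403/540 ∈ [3/5, 4/5) → index 5
j=7: u_7=463/540 ∈ [4/5, 13/15) → index 6
j=8: u_8=523/540 ∈ [13/15, 1) → index 7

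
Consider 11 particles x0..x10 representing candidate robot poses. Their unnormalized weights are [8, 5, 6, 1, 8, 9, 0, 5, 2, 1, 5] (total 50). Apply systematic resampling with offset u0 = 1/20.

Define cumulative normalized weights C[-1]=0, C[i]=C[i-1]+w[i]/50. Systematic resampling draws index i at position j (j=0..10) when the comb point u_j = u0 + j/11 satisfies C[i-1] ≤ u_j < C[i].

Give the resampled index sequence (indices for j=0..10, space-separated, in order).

0 0 1 2 4 4 5 5 7 8 10

C = [4/25, 13/50, 19/50, 2/5, 14/25, 37/50, 37/50, 21/25, 22/25, 9/10, 1]
j=0: u_0=1/20 ∈ [0, 4/25) → index 0
j=1: u_1=31/220 ∈ [0, 4/25) → index 0
j=2: u_2=51/220 ∈ [4/25, 13/50) → index 1
j=3: u_3=71/220 ∈ [13/50, 19/50) → index 2
j=4: u_4=91/220 ∈ [2/5, 14/25) → index 4
j=5: u_5=111/220 ∈ [2/5, 14/25) → index 4
j=6: u_6=131/220 ∈ [14/25, 37/50) → index 5
j=7: u_7=151/220 ∈ [14/25, 37/50) → index 5
j=8: u_8=171/220 ∈ [37/50, 21/25) → index 7
j=9: u_9=191/220 ∈ [21/25, 22/25) → index 8
j=10: u_10=211/220 ∈ [9/10, 1) → index 10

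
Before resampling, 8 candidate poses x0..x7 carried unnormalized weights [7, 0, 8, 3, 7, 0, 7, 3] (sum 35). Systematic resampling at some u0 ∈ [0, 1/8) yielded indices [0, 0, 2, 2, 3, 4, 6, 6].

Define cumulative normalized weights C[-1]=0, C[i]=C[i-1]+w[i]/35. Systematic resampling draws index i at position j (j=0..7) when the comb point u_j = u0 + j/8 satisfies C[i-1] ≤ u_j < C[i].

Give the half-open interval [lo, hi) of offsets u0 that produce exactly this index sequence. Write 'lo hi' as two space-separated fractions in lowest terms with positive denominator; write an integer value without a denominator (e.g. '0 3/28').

C = [1/5, 1/5, 3/7, 18/35, 5/7, 5/7, 32/35, 1]
j=0 picked index 0: u0 ∈ [0, 1/5)
j=1 picked index 0: u0 ∈ [-1/8, 3/40)
j=2 picked index 2: u0 ∈ [-1/20, 5/28)
j=3 picked index 2: u0 ∈ [-7/40, 3/56)
j=4 picked index 3: u0 ∈ [-1/14, 1/70)
j=5 picked index 4: u0 ∈ [-31/280, 5/56)
j=6 picked index 6: u0 ∈ [-1/28, 23/140)
j=7 picked index 6: u0 ∈ [-9/56, 11/280)
intersection: [0, 1/70)

0 1/70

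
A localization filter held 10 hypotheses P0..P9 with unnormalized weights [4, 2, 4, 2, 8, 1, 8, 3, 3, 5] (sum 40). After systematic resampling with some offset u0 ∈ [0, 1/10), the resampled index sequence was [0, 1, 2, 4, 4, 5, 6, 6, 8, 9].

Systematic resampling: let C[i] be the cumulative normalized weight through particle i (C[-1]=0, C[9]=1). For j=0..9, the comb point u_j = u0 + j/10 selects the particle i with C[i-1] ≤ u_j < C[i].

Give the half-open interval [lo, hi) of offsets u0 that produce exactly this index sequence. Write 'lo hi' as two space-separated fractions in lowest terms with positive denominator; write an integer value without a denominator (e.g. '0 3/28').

0 1/40

C = [1/10, 3/20, 1/4, 3/10, 1/2, 21/40, 29/40, 4/5, 7/8, 1]
j=0 picked index 0: u0 ∈ [0, 1/10)
j=1 picked index 1: u0 ∈ [0, 1/20)
j=2 picked index 2: u0 ∈ [-1/20, 1/20)
j=3 picked index 4: u0 ∈ [0, 1/5)
j=4 picked index 4: u0 ∈ [-1/10, 1/10)
j=5 picked index 5: u0 ∈ [0, 1/40)
j=6 picked index 6: u0 ∈ [-3/40, 1/8)
j=7 picked index 6: u0 ∈ [-7/40, 1/40)
j=8 picked index 8: u0 ∈ [0, 3/40)
j=9 picked index 9: u0 ∈ [-1/40, 1/10)
intersection: [0, 1/40)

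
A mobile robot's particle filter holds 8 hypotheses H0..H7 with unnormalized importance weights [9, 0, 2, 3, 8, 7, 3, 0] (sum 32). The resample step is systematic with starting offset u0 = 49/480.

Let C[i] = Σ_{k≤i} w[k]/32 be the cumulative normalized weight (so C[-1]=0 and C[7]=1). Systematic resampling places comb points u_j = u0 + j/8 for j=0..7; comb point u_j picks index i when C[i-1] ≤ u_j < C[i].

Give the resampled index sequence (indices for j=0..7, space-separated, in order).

C = [9/32, 9/32, 11/32, 7/16, 11/16, 29/32, 1, 1]
j=0: u_0=49/480 ∈ [0, 9/32) → index 0
j=1: u_1=109/480 ∈ [0, 9/32) → index 0
j=2: u_2=169/480 ∈ [11/32, 7/16) → index 3
j=3: u_3=229/480 ∈ [7/16, 11/16) → index 4
j=4: u_4=289/480 ∈ [7/16, 11/16) → index 4
j=5: u_5=349/480 ∈ [11/16, 29/32) → index 5
j=6: u_6=409/480 ∈ [11/16, 29/32) → index 5
j=7: u_7=469/480 ∈ [29/32, 1) → index 6

0 0 3 4 4 5 5 6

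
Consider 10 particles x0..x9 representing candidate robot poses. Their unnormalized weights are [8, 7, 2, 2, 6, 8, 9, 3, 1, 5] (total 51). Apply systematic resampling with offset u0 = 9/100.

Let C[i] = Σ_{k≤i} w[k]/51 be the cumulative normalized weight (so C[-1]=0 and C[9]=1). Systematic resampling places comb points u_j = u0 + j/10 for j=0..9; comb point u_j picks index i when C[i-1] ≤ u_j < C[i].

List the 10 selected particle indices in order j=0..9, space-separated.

C = [8/51, 5/17, 1/3, 19/51, 25/51, 11/17, 14/17, 15/17, 46/51, 1]
j=0: u_0=9/100 ∈ [0, 8/51) → index 0
j=1: u_1=19/100 ∈ [8/51, 5/17) → index 1
j=2: u_2=29/100 ∈ [8/51, 5/17) → index 1
j=3: u_3=39/100 ∈ [19/51, 25/51) → index 4
j=4: u_4=49/100 ∈ [19/51, 25/51) → index 4
j=5: u_5=59/100 ∈ [25/51, 11/17) → index 5
j=6: u_6=69/100 ∈ [11/17, 14/17) → index 6
j=7: u_7=79/100 ∈ [11/17, 14/17) → index 6
j=8: u_8=89/100 ∈ [15/17, 46/51) → index 8
j=9: u_9=99/100 ∈ [46/51, 1) → index 9

0 1 1 4 4 5 6 6 8 9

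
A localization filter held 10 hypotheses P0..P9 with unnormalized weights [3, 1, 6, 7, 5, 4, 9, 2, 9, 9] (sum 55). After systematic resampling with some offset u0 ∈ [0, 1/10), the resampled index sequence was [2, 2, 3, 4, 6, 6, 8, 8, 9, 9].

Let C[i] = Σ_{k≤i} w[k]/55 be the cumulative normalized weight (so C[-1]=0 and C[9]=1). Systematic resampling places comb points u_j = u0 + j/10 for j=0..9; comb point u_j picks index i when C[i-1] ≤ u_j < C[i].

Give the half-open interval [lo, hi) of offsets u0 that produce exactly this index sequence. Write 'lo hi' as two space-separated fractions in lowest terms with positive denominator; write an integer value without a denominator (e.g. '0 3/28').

C = [3/55, 4/55, 2/11, 17/55, 2/5, 26/55, 7/11, 37/55, 46/55, 1]
j=0 picked index 2: u0 ∈ [4/55, 2/11)
j=1 picked index 2: u0 ∈ [-3/110, 9/110)
j=2 picked index 3: u0 ∈ [-1/55, 6/55)
j=3 picked index 4: u0 ∈ [1/110, 1/10)
j=4 picked index 6: u0 ∈ [4/55, 13/55)
j=5 picked index 6: u0 ∈ [-3/110, 3/22)
j=6 picked index 8: u0 ∈ [4/55, 13/55)
j=7 picked index 8: u0 ∈ [-3/110, 3/22)
j=8 picked index 9: u0 ∈ [2/55, 1/5)
j=9 picked index 9: u0 ∈ [-7/110, 1/10)
intersection: [4/55, 9/110)

4/55 9/110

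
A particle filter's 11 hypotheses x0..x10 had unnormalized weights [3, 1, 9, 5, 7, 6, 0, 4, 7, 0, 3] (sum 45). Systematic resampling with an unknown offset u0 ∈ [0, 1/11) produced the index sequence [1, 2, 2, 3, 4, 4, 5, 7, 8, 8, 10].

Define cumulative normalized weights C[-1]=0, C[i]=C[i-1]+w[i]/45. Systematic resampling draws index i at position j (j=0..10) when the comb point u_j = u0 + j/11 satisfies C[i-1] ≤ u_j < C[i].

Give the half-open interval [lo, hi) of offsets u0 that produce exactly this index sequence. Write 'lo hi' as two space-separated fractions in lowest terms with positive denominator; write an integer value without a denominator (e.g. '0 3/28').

C = [1/15, 4/45, 13/45, 2/5, 5/9, 31/45, 31/45, 7/9, 14/15, 14/15, 1]
j=0 picked index 1: u0 ∈ [1/15, 4/45)
j=1 picked index 2: u0 ∈ [-1/495, 98/495)
j=2 picked index 2: u0 ∈ [-46/495, 53/495)
j=3 picked index 3: u0 ∈ [8/495, 7/55)
j=4 picked index 4: u0 ∈ [2/55, 19/99)
j=5 picked index 4: u0 ∈ [-3/55, 10/99)
j=6 picked index 5: u0 ∈ [1/99, 71/495)
j=7 picked index 7: u0 ∈ [26/495, 14/99)
j=8 picked index 8: u0 ∈ [5/99, 34/165)
j=9 picked index 8: u0 ∈ [-4/99, 19/165)
j=10 picked index 10: u0 ∈ [4/165, 1/11)
intersection: [1/15, 4/45)

1/15 4/45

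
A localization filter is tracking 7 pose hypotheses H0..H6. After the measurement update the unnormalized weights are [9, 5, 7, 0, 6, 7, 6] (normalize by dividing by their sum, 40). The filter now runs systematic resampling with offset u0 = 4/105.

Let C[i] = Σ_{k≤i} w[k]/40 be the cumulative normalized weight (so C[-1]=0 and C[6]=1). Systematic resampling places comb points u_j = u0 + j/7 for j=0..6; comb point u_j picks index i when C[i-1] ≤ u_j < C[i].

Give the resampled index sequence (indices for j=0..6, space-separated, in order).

C = [9/40, 7/20, 21/40, 21/40, 27/40, 17/20, 1]
j=0: u_0=4/105 ∈ [0, 9/40) → index 0
j=1: u_1=19/105 ∈ [0, 9/40) → index 0
j=2: u_2=34/105 ∈ [9/40, 7/20) → index 1
j=3: u_3=7/15 ∈ [7/20, 21/40) → index 2
j=4: u_4=64/105 ∈ [21/40, 27/40) → index 4
j=5: u_5=79/105 ∈ [27/40, 17/20) → index 5
j=6: u_6=94/105 ∈ [17/20, 1) → index 6

0 0 1 2 4 5 6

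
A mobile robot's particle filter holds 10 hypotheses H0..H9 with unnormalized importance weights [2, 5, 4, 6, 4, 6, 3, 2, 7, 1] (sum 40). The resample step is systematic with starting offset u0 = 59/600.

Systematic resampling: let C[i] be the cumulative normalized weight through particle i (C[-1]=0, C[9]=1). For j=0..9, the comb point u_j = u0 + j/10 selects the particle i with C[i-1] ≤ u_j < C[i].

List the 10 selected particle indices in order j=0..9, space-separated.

C = [1/20, 7/40, 11/40, 17/40, 21/40, 27/40, 3/4, 4/5, 39/40, 1]
j=0: u_0=59/600 ∈ [1/20, 7/40) → index 1
j=1: u_1=119/600 ∈ [7/40, 11/40) → index 2
j=2: u_2=179/600 ∈ [11/40, 17/40) → index 3
j=3: u_3=239/600 ∈ [11/40, 17/40) → index 3
j=4: u_4=299/600 ∈ [17/40, 21/40) → index 4
j=5: u_5=359/600 ∈ [21/40, 27/40) → index 5
j=6: u_6=419/600 ∈ [27/40, 3/4) → index 6
j=7: u_7=479/600 ∈ [3/4, 4/5) → index 7
j=8: u_8=539/600 ∈ [4/5, 39/40) → index 8
j=9: u_9=599/600 ∈ [39/40, 1) → index 9

1 2 3 3 4 5 6 7 8 9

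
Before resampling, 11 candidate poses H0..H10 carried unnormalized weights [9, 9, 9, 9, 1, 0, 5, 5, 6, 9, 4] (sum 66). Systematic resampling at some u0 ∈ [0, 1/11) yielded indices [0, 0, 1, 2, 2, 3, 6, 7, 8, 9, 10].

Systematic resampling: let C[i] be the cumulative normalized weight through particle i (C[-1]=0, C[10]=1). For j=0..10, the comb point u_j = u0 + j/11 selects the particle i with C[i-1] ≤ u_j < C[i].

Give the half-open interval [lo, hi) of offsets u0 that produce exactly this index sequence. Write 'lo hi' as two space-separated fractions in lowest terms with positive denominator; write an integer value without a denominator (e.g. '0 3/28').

C = [3/22, 3/11, 9/22, 6/11, 37/66, 37/66, 7/11, 47/66, 53/66, 31/33, 1]
j=0 picked index 0: u0 ∈ [0, 3/22)
j=1 picked index 0: u0 ∈ [-1/11, 1/22)
j=2 picked index 1: u0 ∈ [-1/22, 1/11)
j=3 picked index 2: u0 ∈ [0, 3/22)
j=4 picked index 2: u0 ∈ [-1/11, 1/22)
j=5 picked index 3: u0 ∈ [-1/22, 1/11)
j=6 picked index 6: u0 ∈ [1/66, 1/11)
j=7 picked index 7: u0 ∈ [0, 5/66)
j=8 picked index 8: u0 ∈ [-1/66, 5/66)
j=9 picked index 9: u0 ∈ [-1/66, 4/33)
j=10 picked index 10: u0 ∈ [1/33, 1/11)
intersection: [1/33, 1/22)

1/33 1/22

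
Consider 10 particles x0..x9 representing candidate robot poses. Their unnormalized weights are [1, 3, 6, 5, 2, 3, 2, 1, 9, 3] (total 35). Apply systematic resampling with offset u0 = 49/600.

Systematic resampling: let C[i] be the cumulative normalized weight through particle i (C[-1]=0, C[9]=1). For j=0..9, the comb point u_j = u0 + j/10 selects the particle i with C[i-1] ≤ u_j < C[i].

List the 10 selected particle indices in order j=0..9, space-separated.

1 2 2 3 4 6 8 8 8 9

C = [1/35, 4/35, 2/7, 3/7, 17/35, 4/7, 22/35, 23/35, 32/35, 1]
j=0: u_0=49/600 ∈ [1/35, 4/35) → index 1
j=1: u_1=109/600 ∈ [4/35, 2/7) → index 2
j=2: u_2=169/600 ∈ [4/35, 2/7) → index 2
j=3: u_3=229/600 ∈ [2/7, 3/7) → index 3
j=4: u_4=289/600 ∈ [3/7, 17/35) → index 4
j=5: u_5=349/600 ∈ [4/7, 22/35) → index 6
j=6: u_6=409/600 ∈ [23/35, 32/35) → index 8
j=7: u_7=469/600 ∈ [23/35, 32/35) → index 8
j=8: u_8=529/600 ∈ [23/35, 32/35) → index 8
j=9: u_9=589/600 ∈ [32/35, 1) → index 9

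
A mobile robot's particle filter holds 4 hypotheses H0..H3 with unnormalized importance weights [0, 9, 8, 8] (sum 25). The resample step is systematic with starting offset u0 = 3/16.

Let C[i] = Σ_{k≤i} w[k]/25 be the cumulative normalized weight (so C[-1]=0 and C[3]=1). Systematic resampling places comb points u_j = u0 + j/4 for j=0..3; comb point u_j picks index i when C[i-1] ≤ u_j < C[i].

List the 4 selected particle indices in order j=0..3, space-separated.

C = [0, 9/25, 17/25, 1]
j=0: u_0=3/16 ∈ [0, 9/25) → index 1
j=1: u_1=7/16 ∈ [9/25, 17/25) → index 2
j=2: u_2=11/16 ∈ [17/25, 1) → index 3
j=3: u_3=15/16 ∈ [17/25, 1) → index 3

1 2 3 3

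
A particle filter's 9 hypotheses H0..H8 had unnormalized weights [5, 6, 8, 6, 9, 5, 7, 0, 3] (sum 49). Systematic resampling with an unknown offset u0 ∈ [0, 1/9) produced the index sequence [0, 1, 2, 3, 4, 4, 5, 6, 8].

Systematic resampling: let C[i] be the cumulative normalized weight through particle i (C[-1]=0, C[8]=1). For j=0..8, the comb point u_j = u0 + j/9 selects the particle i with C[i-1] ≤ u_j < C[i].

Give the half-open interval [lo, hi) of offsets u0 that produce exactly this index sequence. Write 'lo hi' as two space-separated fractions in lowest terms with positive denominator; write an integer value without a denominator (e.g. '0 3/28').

C = [5/49, 11/49, 19/49, 25/49, 34/49, 39/49, 46/49, 46/49, 1]
j=0 picked index 0: u0 ∈ [0, 5/49)
j=1 picked index 1: u0 ∈ [-4/441, 50/441)
j=2 picked index 2: u0 ∈ [1/441, 73/441)
j=3 picked index 3: u0 ∈ [8/147, 26/147)
j=4 picked index 4: u0 ∈ [29/441, 110/441)
j=5 picked index 4: u0 ∈ [-20/441, 61/441)
j=6 picked index 5: u0 ∈ [4/147, 19/147)
j=7 picked index 6: u0 ∈ [8/441, 71/441)
j=8 picked index 8: u0 ∈ [22/441, 1/9)
intersection: [29/441, 5/49)

29/441 5/49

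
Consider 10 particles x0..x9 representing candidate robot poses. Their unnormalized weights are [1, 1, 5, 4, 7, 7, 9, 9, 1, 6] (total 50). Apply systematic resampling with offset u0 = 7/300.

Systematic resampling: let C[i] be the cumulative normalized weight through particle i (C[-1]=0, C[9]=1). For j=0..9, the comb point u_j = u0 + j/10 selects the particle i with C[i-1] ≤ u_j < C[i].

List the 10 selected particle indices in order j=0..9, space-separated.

1 2 4 4 5 6 6 7 7 9

C = [1/50, 1/25, 7/50, 11/50, 9/25, 1/2, 17/25, 43/50, 22/25, 1]
j=0: u_0=7/300 ∈ [1/50, 1/25) → index 1
j=1: u_1=37/300 ∈ [1/25, 7/50) → index 2
j=2: u_2=67/300 ∈ [11/50, 9/25) → index 4
j=3: u_3=97/300 ∈ [11/50, 9/25) → index 4
j=4: u_4=127/300 ∈ [9/25, 1/2) → index 5
j=5: u_5=157/300 ∈ [1/2, 17/25) → index 6
j=6: u_6=187/300 ∈ [1/2, 17/25) → index 6
j=7: u_7=217/300 ∈ [17/25, 43/50) → index 7
j=8: u_8=247/300 ∈ [17/25, 43/50) → index 7
j=9: u_9=277/300 ∈ [22/25, 1) → index 9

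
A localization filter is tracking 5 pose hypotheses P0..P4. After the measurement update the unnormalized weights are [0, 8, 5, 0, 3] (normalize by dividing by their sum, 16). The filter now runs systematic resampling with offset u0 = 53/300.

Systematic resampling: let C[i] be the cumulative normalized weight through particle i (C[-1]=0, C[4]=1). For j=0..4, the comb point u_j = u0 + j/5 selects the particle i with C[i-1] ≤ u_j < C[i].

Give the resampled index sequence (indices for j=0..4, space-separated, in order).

C = [0, 1/2, 13/16, 13/16, 1]
j=0: u_0=53/300 ∈ [0, 1/2) → index 1
j=1: u_1=113/300 ∈ [0, 1/2) → index 1
j=2: u_2=173/300 ∈ [1/2, 13/16) → index 2
j=3: u_3=233/300 ∈ [1/2, 13/16) → index 2
j=4: u_4=293/300 ∈ [13/16, 1) → index 4

1 1 2 2 4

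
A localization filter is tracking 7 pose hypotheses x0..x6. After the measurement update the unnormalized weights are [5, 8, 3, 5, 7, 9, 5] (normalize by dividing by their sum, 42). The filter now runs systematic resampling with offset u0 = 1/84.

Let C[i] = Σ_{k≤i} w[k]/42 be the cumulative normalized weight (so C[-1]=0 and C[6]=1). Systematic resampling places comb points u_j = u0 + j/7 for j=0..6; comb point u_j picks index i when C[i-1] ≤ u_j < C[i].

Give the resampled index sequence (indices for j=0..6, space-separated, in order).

C = [5/42, 13/42, 8/21, 1/2, 2/3, 37/42, 1]
j=0: u_0=1/84 ∈ [0, 5/42) → index 0
j=1: u_1=13/84 ∈ [5/42, 13/42) → index 1
j=2: u_2=25/84 ∈ [5/42, 13/42) → index 1
j=3: u_3=37/84 ∈ [8/21, 1/2) → index 3
j=4: u_4=7/12 ∈ [1/2, 2/3) → index 4
j=5: u_5=61/84 ∈ [2/3, 37/42) → index 5
j=6: u_6=73/84 ∈ [2/3, 37/42) → index 5

0 1 1 3 4 5 5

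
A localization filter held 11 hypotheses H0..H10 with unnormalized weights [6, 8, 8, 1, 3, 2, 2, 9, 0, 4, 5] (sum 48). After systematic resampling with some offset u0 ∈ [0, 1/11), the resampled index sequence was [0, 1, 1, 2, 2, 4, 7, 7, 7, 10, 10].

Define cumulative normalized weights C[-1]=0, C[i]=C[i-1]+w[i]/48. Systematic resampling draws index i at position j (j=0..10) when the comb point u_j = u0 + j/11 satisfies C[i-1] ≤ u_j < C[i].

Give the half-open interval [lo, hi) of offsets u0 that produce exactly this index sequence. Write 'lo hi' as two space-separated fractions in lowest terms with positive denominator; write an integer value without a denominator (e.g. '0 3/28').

7/88 15/176

C = [1/8, 7/24, 11/24, 23/48, 13/24, 7/12, 5/8, 13/16, 13/16, 43/48, 1]
j=0 picked index 0: u0 ∈ [0, 1/8)
j=1 picked index 1: u0 ∈ [3/88, 53/264)
j=2 picked index 1: u0 ∈ [-5/88, 29/264)
j=3 picked index 2: u0 ∈ [5/264, 49/264)
j=4 picked index 2: u0 ∈ [-19/264, 25/264)
j=5 picked index 4: u0 ∈ [13/528, 23/264)
j=6 picked index 7: u0 ∈ [7/88, 47/176)
j=7 picked index 7: u0 ∈ [-1/88, 31/176)
j=8 picked index 7: u0 ∈ [-9/88, 15/176)
j=9 picked index 10: u0 ∈ [41/528, 2/11)
j=10 picked index 10: u0 ∈ [-7/528, 1/11)
intersection: [7/88, 15/176)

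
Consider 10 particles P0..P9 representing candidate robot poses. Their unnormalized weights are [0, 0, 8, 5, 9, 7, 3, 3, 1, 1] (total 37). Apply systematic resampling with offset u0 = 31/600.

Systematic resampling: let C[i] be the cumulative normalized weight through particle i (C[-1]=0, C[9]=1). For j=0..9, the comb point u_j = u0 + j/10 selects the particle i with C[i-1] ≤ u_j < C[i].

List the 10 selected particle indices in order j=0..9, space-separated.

2 2 3 4 4 4 5 5 6 8

C = [0, 0, 8/37, 13/37, 22/37, 29/37, 32/37, 35/37, 36/37, 1]
j=0: u_0=31/600 ∈ [0, 8/37) → index 2
j=1: u_1=91/600 ∈ [0, 8/37) → index 2
j=2: u_2=151/600 ∈ [8/37, 13/37) → index 3
j=3: u_3=211/600 ∈ [13/37, 22/37) → index 4
j=4: u_4=271/600 ∈ [13/37, 22/37) → index 4
j=5: u_5=331/600 ∈ [13/37, 22/37) → index 4
j=6: u_6=391/600 ∈ [22/37, 29/37) → index 5
j=7: u_7=451/600 ∈ [22/37, 29/37) → index 5
j=8: u_8=511/600 ∈ [29/37, 32/37) → index 6
j=9: u_9=571/600 ∈ [35/37, 36/37) → index 8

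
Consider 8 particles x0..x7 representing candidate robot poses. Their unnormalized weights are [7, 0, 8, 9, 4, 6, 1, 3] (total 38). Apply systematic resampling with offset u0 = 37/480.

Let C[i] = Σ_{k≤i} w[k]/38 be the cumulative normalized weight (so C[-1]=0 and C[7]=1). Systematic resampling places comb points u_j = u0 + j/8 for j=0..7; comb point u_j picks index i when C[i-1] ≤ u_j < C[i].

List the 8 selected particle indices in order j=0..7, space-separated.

C = [7/38, 7/38, 15/38, 12/19, 14/19, 17/19, 35/38, 1]
j=0: u_0=37/480 ∈ [0, 7/38) → index 0
j=1: u_1=97/480 ∈ [7/38, 15/38) → index 2
j=2: u_2=157/480 ∈ [7/38, 15/38) → index 2
j=3: u_3=217/480 ∈ [15/38, 12/19) → index 3
j=4: u_4=277/480 ∈ [15/38, 12/19) → index 3
j=5: u_5=337/480 ∈ [12/19, 14/19) → index 4
j=6: u_6=397/480 ∈ [14/19, 17/19) → index 5
j=7: u_7=457/480 ∈ [35/38, 1) → index 7

0 2 2 3 3 4 5 7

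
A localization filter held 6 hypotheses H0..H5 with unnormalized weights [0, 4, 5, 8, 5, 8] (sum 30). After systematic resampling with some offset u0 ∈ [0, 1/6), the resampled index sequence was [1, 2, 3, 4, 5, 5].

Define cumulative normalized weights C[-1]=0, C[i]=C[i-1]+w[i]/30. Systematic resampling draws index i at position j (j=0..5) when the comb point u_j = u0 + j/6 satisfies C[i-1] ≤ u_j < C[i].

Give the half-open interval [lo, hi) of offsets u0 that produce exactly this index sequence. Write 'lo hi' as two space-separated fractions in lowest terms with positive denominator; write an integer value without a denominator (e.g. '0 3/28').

1/15 2/15

C = [0, 2/15, 3/10, 17/30, 11/15, 1]
j=0 picked index 1: u0 ∈ [0, 2/15)
j=1 picked index 2: u0 ∈ [-1/30, 2/15)
j=2 picked index 3: u0 ∈ [-1/30, 7/30)
j=3 picked index 4: u0 ∈ [1/15, 7/30)
j=4 picked index 5: u0 ∈ [1/15, 1/3)
j=5 picked index 5: u0 ∈ [-1/10, 1/6)
intersection: [1/15, 2/15)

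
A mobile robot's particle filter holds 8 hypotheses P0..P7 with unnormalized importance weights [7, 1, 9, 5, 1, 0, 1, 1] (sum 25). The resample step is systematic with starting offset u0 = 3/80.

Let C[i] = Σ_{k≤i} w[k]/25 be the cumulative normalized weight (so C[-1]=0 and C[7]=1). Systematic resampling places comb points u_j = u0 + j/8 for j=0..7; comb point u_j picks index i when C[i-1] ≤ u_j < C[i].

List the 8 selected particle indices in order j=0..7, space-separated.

C = [7/25, 8/25, 17/25, 22/25, 23/25, 23/25, 24/25, 1]
j=0: u_0=3/80 ∈ [0, 7/25) → index 0
j=1: u_1=13/80 ∈ [0, 7/25) → index 0
j=2: u_2=23/80 ∈ [7/25, 8/25) → index 1
j=3: u_3=33/80 ∈ [8/25, 17/25) → index 2
j=4: u_4=43/80 ∈ [8/25, 17/25) → index 2
j=5: u_5=53/80 ∈ [8/25, 17/25) → index 2
j=6: u_6=63/80 ∈ [17/25, 22/25) → index 3
j=7: u_7=73/80 ∈ [22/25, 23/25) → index 4

0 0 1 2 2 2 3 4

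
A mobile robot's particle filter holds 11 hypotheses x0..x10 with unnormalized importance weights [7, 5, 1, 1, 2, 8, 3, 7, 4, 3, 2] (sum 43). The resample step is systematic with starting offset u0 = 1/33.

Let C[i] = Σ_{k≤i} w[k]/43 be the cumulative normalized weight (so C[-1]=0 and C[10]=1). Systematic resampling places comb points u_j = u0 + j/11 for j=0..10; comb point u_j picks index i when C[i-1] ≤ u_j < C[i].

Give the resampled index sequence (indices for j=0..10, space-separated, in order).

C = [7/43, 12/43, 13/43, 14/43, 16/43, 24/43, 27/43, 34/43, 38/43, 41/43, 1]
j=0: u_0=1/33 ∈ [0, 7/43) → index 0
j=1: u_1=4/33 ∈ [0, 7/43) → index 0
j=2: u_2=7/33 ∈ [7/43, 12/43) → index 1
j=3: u_3=10/33 ∈ [13/43, 14/43) → index 3
j=4: u_4=13/33 ∈ [16/43, 24/43) → index 5
j=5: u_5=16/33 ∈ [16/43, 24/43) → index 5
j=6: u_6=19/33 ∈ [24/43, 27/43) → index 6
j=7: u_7=2/3 ∈ [27/43, 34/43) → index 7
j=8: u_8=25/33 ∈ [27/43, 34/43) → index 7
j=9: u_9=28/33 ∈ [34/43, 38/43) → index 8
j=10: u_10=31/33 ∈ [38/43, 41/43) → index 9

0 0 1 3 5 5 6 7 7 8 9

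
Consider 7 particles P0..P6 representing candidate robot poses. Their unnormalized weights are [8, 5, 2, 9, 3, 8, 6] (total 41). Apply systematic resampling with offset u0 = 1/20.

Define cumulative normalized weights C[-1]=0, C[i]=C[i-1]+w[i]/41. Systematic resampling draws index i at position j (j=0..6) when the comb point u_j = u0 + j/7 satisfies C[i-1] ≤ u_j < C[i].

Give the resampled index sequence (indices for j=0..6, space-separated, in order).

0 0 2 3 4 5 6

C = [8/41, 13/41, 15/41, 24/41, 27/41, 35/41, 1]
j=0: u_0=1/20 ∈ [0, 8/41) → index 0
j=1: u_1=27/140 ∈ [0, 8/41) → index 0
j=2: u_2=47/140 ∈ [13/41, 15/41) → index 2
j=3: u_3=67/140 ∈ [15/41, 24/41) → index 3
j=4: u_4=87/140 ∈ [24/41, 27/41) → index 4
j=5: u_5=107/140 ∈ [27/41, 35/41) → index 5
j=6: u_6=127/140 ∈ [35/41, 1) → index 6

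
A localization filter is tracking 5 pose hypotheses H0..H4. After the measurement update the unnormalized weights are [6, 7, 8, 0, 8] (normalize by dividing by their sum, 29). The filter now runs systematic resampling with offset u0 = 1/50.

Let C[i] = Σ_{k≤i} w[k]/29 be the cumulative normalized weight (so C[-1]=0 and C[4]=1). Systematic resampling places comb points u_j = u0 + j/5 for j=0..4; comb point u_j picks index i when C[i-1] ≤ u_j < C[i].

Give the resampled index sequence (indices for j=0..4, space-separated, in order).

0 1 1 2 4

C = [6/29, 13/29, 21/29, 21/29, 1]
j=0: u_0=1/50 ∈ [0, 6/29) → index 0
j=1: u_1=11/50 ∈ [6/29, 13/29) → index 1
j=2: u_2=21/50 ∈ [6/29, 13/29) → index 1
j=3: u_3=31/50 ∈ [13/29, 21/29) → index 2
j=4: u_4=41/50 ∈ [21/29, 1) → index 4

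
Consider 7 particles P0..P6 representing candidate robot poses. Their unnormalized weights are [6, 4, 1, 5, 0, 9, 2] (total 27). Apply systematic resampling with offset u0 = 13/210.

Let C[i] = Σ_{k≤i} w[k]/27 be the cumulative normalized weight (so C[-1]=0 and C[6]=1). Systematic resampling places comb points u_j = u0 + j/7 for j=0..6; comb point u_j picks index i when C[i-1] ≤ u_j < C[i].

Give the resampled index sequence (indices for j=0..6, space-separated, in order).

C = [2/9, 10/27, 11/27, 16/27, 16/27, 25/27, 1]
j=0: u_0=13/210 ∈ [0, 2/9) → index 0
j=1: u_1=43/210 ∈ [0, 2/9) → index 0
j=2: u_2=73/210 ∈ [2/9, 10/27) → index 1
j=3: u_3=103/210 ∈ [11/27, 16/27) → index 3
j=4: u_4=19/30 ∈ [16/27, 25/27) → index 5
j=5: u_5=163/210 ∈ [16/27, 25/27) → index 5
j=6: u_6=193/210 ∈ [16/27, 25/27) → index 5

0 0 1 3 5 5 5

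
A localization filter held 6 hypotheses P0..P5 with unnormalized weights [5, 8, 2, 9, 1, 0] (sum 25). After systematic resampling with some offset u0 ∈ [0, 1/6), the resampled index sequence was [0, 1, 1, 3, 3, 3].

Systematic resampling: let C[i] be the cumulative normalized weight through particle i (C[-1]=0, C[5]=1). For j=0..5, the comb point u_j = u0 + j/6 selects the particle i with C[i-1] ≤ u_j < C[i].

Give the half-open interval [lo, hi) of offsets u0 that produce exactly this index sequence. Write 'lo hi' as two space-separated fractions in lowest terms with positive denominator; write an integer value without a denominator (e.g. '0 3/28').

1/10 19/150

C = [1/5, 13/25, 3/5, 24/25, 1, 1]
j=0 picked index 0: u0 ∈ [0, 1/5)
j=1 picked index 1: u0 ∈ [1/30, 53/150)
j=2 picked index 1: u0 ∈ [-2/15, 14/75)
j=3 picked index 3: u0 ∈ [1/10, 23/50)
j=4 picked index 3: u0 ∈ [-1/15, 22/75)
j=5 picked index 3: u0 ∈ [-7/30, 19/150)
intersection: [1/10, 19/150)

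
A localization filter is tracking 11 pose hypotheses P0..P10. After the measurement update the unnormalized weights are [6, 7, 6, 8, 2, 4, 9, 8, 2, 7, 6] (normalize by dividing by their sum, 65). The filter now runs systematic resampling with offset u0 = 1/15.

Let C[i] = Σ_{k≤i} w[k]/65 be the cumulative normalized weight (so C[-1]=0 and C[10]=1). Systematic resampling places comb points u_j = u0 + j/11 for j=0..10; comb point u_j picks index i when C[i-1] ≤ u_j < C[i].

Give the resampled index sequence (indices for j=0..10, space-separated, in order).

0 1 2 3 4 6 6 7 8 9 10

C = [6/65, 1/5, 19/65, 27/65, 29/65, 33/65, 42/65, 10/13, 4/5, 59/65, 1]
j=0: u_0=1/15 ∈ [0, 6/65) → index 0
j=1: u_1=26/165 ∈ [6/65, 1/5) → index 1
j=2: u_2=41/165 ∈ [1/5, 19/65) → index 2
j=3: u_3=56/165 ∈ [19/65, 27/65) → index 3
j=4: u_4=71/165 ∈ [27/65, 29/65) → index 4
j=5: u_5=86/165 ∈ [33/65, 42/65) → index 6
j=6: u_6=101/165 ∈ [33/65, 42/65) → index 6
j=7: u_7=116/165 ∈ [42/65, 10/13) → index 7
j=8: u_8=131/165 ∈ [10/13, 4/5) → index 8
j=9: u_9=146/165 ∈ [4/5, 59/65) → index 9
j=10: u_10=161/165 ∈ [59/65, 1) → index 10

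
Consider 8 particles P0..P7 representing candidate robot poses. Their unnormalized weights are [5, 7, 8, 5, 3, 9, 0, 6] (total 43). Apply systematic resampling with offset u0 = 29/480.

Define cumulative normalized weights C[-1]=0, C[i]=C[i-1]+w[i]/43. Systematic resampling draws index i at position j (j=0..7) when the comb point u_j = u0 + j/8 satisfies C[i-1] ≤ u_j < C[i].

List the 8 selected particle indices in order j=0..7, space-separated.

0 1 2 2 3 5 5 7

C = [5/43, 12/43, 20/43, 25/43, 28/43, 37/43, 37/43, 1]
j=0: u_0=29/480 ∈ [0, 5/43) → index 0
j=1: u_1=89/480 ∈ [5/43, 12/43) → index 1
j=2: u_2=149/480 ∈ [12/43, 20/43) → index 2
j=3: u_3=209/480 ∈ [12/43, 20/43) → index 2
j=4: u_4=269/480 ∈ [20/43, 25/43) → index 3
j=5: u_5=329/480 ∈ [28/43, 37/43) → index 5
j=6: u_6=389/480 ∈ [28/43, 37/43) → index 5
j=7: u_7=449/480 ∈ [37/43, 1) → index 7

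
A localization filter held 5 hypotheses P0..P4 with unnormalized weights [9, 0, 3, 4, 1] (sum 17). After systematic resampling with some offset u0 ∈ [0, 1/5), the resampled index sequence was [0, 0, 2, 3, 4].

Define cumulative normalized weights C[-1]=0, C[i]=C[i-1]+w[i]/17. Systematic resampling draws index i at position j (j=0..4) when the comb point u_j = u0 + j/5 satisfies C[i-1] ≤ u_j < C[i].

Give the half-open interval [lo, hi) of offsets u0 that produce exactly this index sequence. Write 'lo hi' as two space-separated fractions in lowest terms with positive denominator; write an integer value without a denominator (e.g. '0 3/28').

12/85 1/5

C = [9/17, 9/17, 12/17, 16/17, 1]
j=0 picked index 0: u0 ∈ [0, 9/17)
j=1 picked index 0: u0 ∈ [-1/5, 28/85)
j=2 picked index 2: u0 ∈ [11/85, 26/85)
j=3 picked index 3: u0 ∈ [9/85, 29/85)
j=4 picked index 4: u0 ∈ [12/85, 1/5)
intersection: [12/85, 1/5)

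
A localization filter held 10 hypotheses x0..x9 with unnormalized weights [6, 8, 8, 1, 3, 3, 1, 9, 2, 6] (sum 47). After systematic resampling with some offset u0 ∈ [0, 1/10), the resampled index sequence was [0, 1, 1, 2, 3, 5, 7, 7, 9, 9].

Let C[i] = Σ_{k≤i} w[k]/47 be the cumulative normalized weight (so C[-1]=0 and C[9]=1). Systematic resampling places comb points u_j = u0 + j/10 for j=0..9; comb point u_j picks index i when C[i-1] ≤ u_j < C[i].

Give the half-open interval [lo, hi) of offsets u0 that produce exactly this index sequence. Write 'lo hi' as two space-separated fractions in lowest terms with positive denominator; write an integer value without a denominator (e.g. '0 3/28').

C = [6/47, 14/47, 22/47, 23/47, 26/47, 29/47, 30/47, 39/47, 41/47, 1]
j=0 picked index 0: u0 ∈ [0, 6/47)
j=1 picked index 1: u0 ∈ [13/470, 93/470)
j=2 picked index 1: u0 ∈ [-17/235, 23/235)
j=3 picked index 2: u0 ∈ [-1/470, 79/470)
j=4 picked index 3: u0 ∈ [16/235, 21/235)
j=5 picked index 5: u0 ∈ [5/94, 11/94)
j=6 picked index 7: u0 ∈ [9/235, 54/235)
j=7 picked index 7: u0 ∈ [-29/470, 61/470)
j=8 picked index 9: u0 ∈ [17/235, 1/5)
j=9 picked index 9: u0 ∈ [-13/470, 1/10)
intersection: [17/235, 21/235)

17/235 21/235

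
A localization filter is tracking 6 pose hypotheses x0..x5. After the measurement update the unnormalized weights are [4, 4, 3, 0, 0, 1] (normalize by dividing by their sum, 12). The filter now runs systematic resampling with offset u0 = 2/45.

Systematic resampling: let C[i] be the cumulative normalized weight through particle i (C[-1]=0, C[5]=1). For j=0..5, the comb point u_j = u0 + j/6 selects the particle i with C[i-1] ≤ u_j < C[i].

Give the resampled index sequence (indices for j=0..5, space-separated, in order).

0 0 1 1 2 2

C = [1/3, 2/3, 11/12, 11/12, 11/12, 1]
j=0: u_0=2/45 ∈ [0, 1/3) → index 0
j=1: u_1=19/90 ∈ [0, 1/3) → index 0
j=2: u_2=17/45 ∈ [1/3, 2/3) → index 1
j=3: u_3=49/90 ∈ [1/3, 2/3) → index 1
j=4: u_4=32/45 ∈ [2/3, 11/12) → index 2
j=5: u_5=79/90 ∈ [2/3, 11/12) → index 2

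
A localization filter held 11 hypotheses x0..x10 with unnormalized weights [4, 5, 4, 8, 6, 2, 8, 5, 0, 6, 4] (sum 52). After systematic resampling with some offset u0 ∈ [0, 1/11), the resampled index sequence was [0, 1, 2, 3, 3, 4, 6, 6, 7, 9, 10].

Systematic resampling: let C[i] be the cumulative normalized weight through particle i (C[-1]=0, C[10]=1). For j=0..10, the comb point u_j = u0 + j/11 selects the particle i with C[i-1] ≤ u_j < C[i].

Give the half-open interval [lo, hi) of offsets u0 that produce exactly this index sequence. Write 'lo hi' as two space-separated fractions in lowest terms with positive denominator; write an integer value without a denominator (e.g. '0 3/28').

C = [1/13, 9/52, 1/4, 21/52, 27/52, 29/52, 37/52, 21/26, 21/26, 12/13, 1]
j=0 picked index 0: u0 ∈ [0, 1/13)
j=1 picked index 1: u0 ∈ [-2/143, 47/572)
j=2 picked index 2: u0 ∈ [-5/572, 3/44)
j=3 picked index 3: u0 ∈ [-1/44, 75/572)
j=4 picked index 3: u0 ∈ [-5/44, 23/572)
j=5 picked index 4: u0 ∈ [-29/572, 37/572)
j=6 picked index 6: u0 ∈ [7/572, 95/572)
j=7 picked index 6: u0 ∈ [-45/572, 43/572)
j=8 picked index 7: u0 ∈ [-9/572, 23/286)
j=9 picked index 9: u0 ∈ [-3/286, 15/143)
j=10 picked index 10: u0 ∈ [2/143, 1/11)
intersection: [2/143, 23/572)

2/143 23/572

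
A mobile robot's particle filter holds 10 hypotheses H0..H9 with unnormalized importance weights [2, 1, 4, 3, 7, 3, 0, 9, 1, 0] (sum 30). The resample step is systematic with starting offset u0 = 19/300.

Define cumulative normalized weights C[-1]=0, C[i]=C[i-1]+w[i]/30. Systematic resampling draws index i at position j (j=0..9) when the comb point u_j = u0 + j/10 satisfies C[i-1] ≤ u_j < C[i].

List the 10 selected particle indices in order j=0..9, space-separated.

C = [1/15, 1/10, 7/30, 1/3, 17/30, 2/3, 2/3, 29/30, 1, 1]
j=0: u_0=19/300 ∈ [0, 1/15) → index 0
j=1: u_1=49/300 ∈ [1/10, 7/30) → index 2
j=2: u_2=79/300 ∈ [7/30, 1/3) → index 3
j=3: u_3=109/300 ∈ [1/3, 17/30) → index 4
j=4: u_4=139/300 ∈ [1/3, 17/30) → index 4
j=5: u_5=169/300 ∈ [1/3, 17/30) → index 4
j=6: u_6=199/300 ∈ [17/30, 2/3) → index 5
j=7: u_7=229/300 ∈ [2/3, 29/30) → index 7
j=8: u_8=259/300 ∈ [2/3, 29/30) → index 7
j=9: u_9=289/300 ∈ [2/3, 29/30) → index 7

0 2 3 4 4 4 5 7 7 7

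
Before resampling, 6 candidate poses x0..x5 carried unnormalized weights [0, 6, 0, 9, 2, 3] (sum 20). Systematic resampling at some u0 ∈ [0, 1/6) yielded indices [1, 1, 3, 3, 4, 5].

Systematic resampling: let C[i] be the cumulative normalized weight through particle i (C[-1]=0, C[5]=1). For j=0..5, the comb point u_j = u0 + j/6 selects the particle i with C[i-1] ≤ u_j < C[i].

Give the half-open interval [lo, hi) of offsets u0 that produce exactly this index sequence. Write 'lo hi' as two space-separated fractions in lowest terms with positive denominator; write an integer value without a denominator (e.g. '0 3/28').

C = [0, 3/10, 3/10, 3/4, 17/20, 1]
j=0 picked index 1: u0 ∈ [0, 3/10)
j=1 picked index 1: u0 ∈ [-1/6, 2/15)
j=2 picked index 3: u0 ∈ [-1/30, 5/12)
j=3 picked index 3: u0 ∈ [-1/5, 1/4)
j=4 picked index 4: u0 ∈ [1/12, 11/60)
j=5 picked index 5: u0 ∈ [1/60, 1/6)
intersection: [1/12, 2/15)

1/12 2/15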